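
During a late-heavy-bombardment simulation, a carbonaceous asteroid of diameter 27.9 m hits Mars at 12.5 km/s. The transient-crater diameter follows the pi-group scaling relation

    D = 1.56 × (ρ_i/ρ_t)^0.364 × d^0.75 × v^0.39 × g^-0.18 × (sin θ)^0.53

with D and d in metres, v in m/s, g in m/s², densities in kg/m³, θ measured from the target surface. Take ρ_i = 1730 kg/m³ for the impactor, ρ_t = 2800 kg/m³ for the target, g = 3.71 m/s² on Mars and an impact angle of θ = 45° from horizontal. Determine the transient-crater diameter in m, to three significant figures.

In SI units: v = 12500 m/s.
(ρ_i/ρ_t)^0.364 = (1730/2800)^0.364 = 0.8392
d^0.75 = 27.9^0.75 = 12.14
v^0.39 = 12500^0.39 = 39.61
g^-0.18 = 3.71^-0.18 = 0.7898
(sin 45°)^0.53 = 0.7071^0.53 = 0.8322
D = 1.56 × 0.8392 × 12.14 × 39.61 × 0.7898 × 0.8322 = 413.8 m

D ≈ 414 m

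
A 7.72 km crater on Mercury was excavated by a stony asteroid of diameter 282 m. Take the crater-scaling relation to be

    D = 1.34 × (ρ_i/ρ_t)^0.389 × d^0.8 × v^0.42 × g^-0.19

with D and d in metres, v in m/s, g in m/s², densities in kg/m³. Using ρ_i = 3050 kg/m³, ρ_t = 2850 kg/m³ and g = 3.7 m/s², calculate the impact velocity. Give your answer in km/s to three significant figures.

Rearranging for v: v = [D / (1.34 · (3050/2850)^0.389 · 282^0.8 · 3.7^-0.19)]^(1/0.42).
D = 7720 m.
(3050/2850)^0.389 = 1.027
282^0.8 = 91.24
3.7^-0.19 = 0.7799
Denominator = 1.34 × 1.027 × 91.24 × 0.7799 = 97.93
D / 97.93 = 7720 / 97.93 = 78.83
v = 78.83^(1/0.42) = 78.83^2.381 = 32811 m/s

v ≈ 32.8 km/s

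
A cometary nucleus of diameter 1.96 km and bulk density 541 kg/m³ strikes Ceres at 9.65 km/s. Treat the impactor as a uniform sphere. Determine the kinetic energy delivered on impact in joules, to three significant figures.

d = 1960 m; v = 9650 m/s.
Mass m = (π/6) ρ d³ = (π/6) × 541 × (1960)³ = 2.133 × 10^12 kg
E = ½ m v² = 0.5 × 2.133 × 10^12 × (9650)² = 9.932 × 10^19 J

E ≈ 9.93 × 10^19 J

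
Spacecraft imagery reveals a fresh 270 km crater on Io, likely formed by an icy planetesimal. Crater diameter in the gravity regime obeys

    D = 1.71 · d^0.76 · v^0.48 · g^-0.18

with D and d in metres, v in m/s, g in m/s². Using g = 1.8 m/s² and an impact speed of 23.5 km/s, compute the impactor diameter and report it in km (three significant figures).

d ≈ 13.8 km

Rearranging for d: d = [D / (1.71 · 23500^0.48 · 1.8^-0.18)]^(1/0.76).
D = 270000 m.
23500^0.48 = 125.3
1.8^-0.18 = 0.8996
Denominator = 1.71 × 125.3 × 0.8996 = 192.8
D / 192.8 = 270000 / 192.8 = 1400
d = 1400^(1/0.76) = 1400^1.3158 = 13794 m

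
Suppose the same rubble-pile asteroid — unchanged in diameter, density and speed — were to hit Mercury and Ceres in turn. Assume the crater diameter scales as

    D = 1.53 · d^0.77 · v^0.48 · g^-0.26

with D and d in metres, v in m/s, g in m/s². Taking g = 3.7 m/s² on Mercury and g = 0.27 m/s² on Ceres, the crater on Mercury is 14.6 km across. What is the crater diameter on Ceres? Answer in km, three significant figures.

All impactor-dependent factors cancel in the ratio, leaving D_Ceres/D_Mercury = (g_Ceres/g_Mercury)^-0.26.
(0.27/3.7)^-0.26 = 0.07297^-0.26 = 1.975
D_Ceres = 1.975 × 14.6 km = 28.8 km

D ≈ 28.8 km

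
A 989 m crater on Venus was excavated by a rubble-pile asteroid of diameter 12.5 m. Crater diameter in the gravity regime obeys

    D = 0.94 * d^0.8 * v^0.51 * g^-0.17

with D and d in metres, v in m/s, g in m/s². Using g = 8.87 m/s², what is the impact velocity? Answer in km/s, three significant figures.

v ≈ 33.2 km/s

Rearranging for v: v = [D / (0.94 · 12.5^0.8 · 8.87^-0.17)]^(1/0.51).
12.5^0.8 = 7.543
8.87^-0.17 = 0.6900
Denominator = 0.94 × 7.543 × 0.6900 = 4.892
D / 4.892 = 989 / 4.892 = 202.2
v = 202.2^(1/0.51) = 202.2^1.9608 = 33203 m/s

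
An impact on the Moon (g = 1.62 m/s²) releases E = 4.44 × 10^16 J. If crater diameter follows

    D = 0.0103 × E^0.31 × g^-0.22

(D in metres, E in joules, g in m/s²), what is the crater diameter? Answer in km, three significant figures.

D ≈ 1.34 km

E^0.31 = (4.44 × 10^16)^0.31 = 1.448 × 10^5
g^-0.22 = 1.62^-0.22 = 0.8993
D = 0.0103 × 1.448 × 10^5 × 0.8993 = 1341 m
   = 1.341 km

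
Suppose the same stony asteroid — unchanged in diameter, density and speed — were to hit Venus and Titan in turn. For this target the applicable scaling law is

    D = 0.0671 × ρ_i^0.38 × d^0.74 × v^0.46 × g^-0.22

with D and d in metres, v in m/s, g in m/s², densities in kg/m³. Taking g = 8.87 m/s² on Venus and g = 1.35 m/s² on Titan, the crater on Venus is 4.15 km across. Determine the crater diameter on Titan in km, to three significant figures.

D ≈ 6.28 km

All impactor-dependent factors cancel in the ratio, leaving D_Titan/D_Venus = (g_Titan/g_Venus)^-0.22.
(1.35/8.87)^-0.22 = 0.1522^-0.22 = 1.513
D_Titan = 1.513 × 4.15 km = 6.28 km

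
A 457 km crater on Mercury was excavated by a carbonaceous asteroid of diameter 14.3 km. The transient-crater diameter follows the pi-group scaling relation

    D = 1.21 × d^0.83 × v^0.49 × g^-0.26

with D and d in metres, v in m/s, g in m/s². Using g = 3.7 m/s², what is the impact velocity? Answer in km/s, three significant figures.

v ≈ 44.1 km/s

Rearranging for v: v = [D / (1.21 · 14300^0.83 · 3.7^-0.26)]^(1/0.49).
D = 457000 m.
14300^0.83 = 2811
3.7^-0.26 = 0.7117
Denominator = 1.21 × 2811 × 0.7117 = 2421
D / 2421 = 457000 / 2421 = 188.8
v = 188.8^(1/0.49) = 188.8^2.0408 = 44143 m/s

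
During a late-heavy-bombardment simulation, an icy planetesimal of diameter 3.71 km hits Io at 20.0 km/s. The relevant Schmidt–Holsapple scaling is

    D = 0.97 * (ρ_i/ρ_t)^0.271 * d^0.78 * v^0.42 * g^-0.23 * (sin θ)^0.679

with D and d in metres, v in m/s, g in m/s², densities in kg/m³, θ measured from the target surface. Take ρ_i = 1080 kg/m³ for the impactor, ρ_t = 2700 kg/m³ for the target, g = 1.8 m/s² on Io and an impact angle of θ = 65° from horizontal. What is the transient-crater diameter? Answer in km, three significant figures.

In SI units: d = 3710 m, v = 20000 m/s.
(ρ_i/ρ_t)^0.271 = (1080/2700)^0.271 = 0.7801
d^0.78 = 3710^0.78 = 608.3
v^0.42 = 20000^0.42 = 64.04
g^-0.23 = 1.8^-0.23 = 0.8735
(sin 65°)^0.679 = 0.9063^0.679 = 0.9354
D = 0.97 × 0.7801 × 608.3 × 64.04 × 0.8735 × 0.9354 = 24085 m
   = 24.09 km

D ≈ 24.1 km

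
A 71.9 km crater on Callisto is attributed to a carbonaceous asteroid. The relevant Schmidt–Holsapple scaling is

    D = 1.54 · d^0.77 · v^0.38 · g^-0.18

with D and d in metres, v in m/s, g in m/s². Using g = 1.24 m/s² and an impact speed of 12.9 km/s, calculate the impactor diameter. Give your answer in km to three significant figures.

Rearranging for d: d = [D / (1.54 · 12900^0.38 · 1.24^-0.18)]^(1/0.77).
D = 71900 m.
12900^0.38 = 36.48
1.24^-0.18 = 0.9620
Denominator = 1.54 × 36.48 × 0.9620 = 54.04
D / 54.04 = 71900 / 54.04 = 1330
d = 1330^(1/0.77) = 1330^1.2987 = 11401 m

d ≈ 11.4 km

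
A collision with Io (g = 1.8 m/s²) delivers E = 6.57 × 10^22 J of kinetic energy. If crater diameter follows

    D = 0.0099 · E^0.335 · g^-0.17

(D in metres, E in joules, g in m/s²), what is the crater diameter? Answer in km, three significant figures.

E^0.335 = (6.57 × 10^22)^0.335 = 4.404 × 10^7
g^-0.17 = 1.8^-0.17 = 0.9049
D = 0.0099 × 4.404 × 10^7 × 0.9049 = 3.945 × 10^5 m
   = 394.5 km

D ≈ 395 km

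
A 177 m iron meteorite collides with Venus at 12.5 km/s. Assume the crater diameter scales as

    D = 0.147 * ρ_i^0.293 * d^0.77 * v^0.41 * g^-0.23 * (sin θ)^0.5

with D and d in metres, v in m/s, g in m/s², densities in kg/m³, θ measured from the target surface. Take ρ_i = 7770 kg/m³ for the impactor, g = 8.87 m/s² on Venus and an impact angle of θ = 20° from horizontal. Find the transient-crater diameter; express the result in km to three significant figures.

D ≈ 1.85 km

In SI units: v = 12500 m/s.
ρ_i^0.293 = 7770^0.293 = 13.80
d^0.77 = 177^0.77 = 53.82
v^0.41 = 12500^0.41 = 47.83
g^-0.23 = 8.87^-0.23 = 0.6053
(sin 20°)^0.5 = 0.3420^0.5 = 0.5848
D = 0.147 × 13.80 × 53.82 × 47.83 × 0.6053 × 0.5848 = 1848 m
   = 1.848 km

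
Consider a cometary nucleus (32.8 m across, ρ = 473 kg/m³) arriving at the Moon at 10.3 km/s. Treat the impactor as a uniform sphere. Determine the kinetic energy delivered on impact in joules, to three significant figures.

E ≈ 4.64 × 10^14 J

v = 10300 m/s.
Mass m = (π/6) ρ d³ = (π/6) × 473 × (32.8)³ = 8.739 × 10^6 kg
E = ½ m v² = 0.5 × 8.739 × 10^6 × (10300)² = 4.636 × 10^14 J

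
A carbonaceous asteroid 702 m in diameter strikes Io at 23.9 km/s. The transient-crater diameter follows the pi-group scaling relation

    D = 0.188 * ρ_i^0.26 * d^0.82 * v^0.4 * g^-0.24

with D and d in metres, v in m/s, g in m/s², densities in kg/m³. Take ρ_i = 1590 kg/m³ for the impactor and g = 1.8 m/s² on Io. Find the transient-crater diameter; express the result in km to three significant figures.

In SI units: v = 23900 m/s.
ρ_i^0.26 = 1590^0.26 = 6.798
d^0.82 = 702^0.82 = 215.8
v^0.4 = 23900^0.4 = 56.41
g^-0.24 = 1.8^-0.24 = 0.8684
D = 0.188 × 6.798 × 215.8 × 56.41 × 0.8684 = 13510 m
   = 13.51 km

D ≈ 13.5 km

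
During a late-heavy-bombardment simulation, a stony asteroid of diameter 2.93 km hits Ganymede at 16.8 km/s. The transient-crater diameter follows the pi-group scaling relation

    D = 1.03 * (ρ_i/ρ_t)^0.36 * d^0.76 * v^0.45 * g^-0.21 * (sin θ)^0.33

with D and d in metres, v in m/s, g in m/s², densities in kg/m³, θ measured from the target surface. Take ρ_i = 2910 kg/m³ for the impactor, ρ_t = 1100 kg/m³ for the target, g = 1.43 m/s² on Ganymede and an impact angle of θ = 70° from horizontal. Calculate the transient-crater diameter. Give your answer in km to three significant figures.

In SI units: d = 2930 m, v = 16800 m/s.
(ρ_i/ρ_t)^0.36 = (2910/1100)^0.36 = 1.419
d^0.76 = 2930^0.76 = 431.3
v^0.45 = 16800^0.45 = 79.69
g^-0.21 = 1.43^-0.21 = 0.9276
(sin 70°)^0.33 = 0.9397^0.33 = 0.9797
D = 1.03 × 1.419 × 431.3 × 79.69 × 0.9276 × 0.9797 = 45652 m
   = 45.65 km

D ≈ 45.7 km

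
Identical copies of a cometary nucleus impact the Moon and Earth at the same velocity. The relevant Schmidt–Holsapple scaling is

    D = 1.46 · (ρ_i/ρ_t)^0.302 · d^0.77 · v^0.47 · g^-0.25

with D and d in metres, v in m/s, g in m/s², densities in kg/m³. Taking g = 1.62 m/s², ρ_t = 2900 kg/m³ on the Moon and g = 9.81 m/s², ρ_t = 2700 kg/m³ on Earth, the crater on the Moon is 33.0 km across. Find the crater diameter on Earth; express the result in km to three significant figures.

D ≈ 21.5 km

The impactor-only factors (d, v, ρ_i) cancel in the ratio, leaving D_Earth/D_Moon = (g_Earth/g_Moon)^-0.25 · (ρ_t,Moon/ρ_t,Earth)^0.302.
(9.81/1.62)^-0.25 = 6.056^-0.25 = 0.6375
(2900/2700)^0.302 = 1.074^0.302 = 1.022
Ratio = 0.6375 × 1.022 = 0.6515
D_Earth = 0.6515 × 33.0 km = 21.5 km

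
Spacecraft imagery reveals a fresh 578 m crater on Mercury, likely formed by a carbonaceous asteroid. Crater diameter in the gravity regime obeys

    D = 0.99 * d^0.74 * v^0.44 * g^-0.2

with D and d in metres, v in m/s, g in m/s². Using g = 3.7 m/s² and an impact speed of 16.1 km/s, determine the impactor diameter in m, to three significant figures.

Rearranging for d: d = [D / (0.99 · 16100^0.44 · 3.7^-0.2)]^(1/0.74).
16100^0.44 = 70.96
3.7^-0.2 = 0.7698
Denominator = 0.99 × 70.96 × 0.7698 = 54.08
D / 54.08 = 578 / 54.08 = 10.69
d = 10.69^(1/0.74) = 10.69^1.3514 = 24.58 m

d ≈ 24.6 m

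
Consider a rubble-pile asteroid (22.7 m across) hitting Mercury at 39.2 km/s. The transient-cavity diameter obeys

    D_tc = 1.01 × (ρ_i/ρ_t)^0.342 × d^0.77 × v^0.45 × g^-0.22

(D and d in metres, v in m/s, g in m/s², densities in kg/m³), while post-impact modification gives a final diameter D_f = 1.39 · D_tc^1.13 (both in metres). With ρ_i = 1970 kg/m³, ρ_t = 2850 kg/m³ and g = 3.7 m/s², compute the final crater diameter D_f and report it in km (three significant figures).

v = 39200 m/s.
(ρ_i/ρ_t)^0.342 = (1970/2850)^0.342 = 0.8814
d^0.77 = 22.7^0.77 = 11.07
v^0.45 = 39200^0.45 = 116.7
g^-0.22 = 3.7^-0.22 = 0.7499
D_tc = 1.01 × 0.8814 × 11.07 × 116.7 × 0.7499 = 862.4 m
D_f = 1.39 × (862.4)^1.13 = 2886 m
     = 2.886 km

D_f ≈ 2.89 km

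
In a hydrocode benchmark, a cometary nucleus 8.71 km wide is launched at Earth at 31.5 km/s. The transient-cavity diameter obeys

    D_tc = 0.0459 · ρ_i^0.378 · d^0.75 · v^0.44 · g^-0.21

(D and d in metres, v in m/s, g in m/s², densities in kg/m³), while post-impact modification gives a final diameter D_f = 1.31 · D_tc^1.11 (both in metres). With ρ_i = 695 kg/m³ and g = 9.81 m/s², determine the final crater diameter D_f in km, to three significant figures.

D_f ≈ 118 km

In SI: d = 8710 m, v = 31500 m/s.
ρ_i^0.378 = 695^0.378 = 11.87
d^0.75 = 8710^0.75 = 901.6
v^0.44 = 31500^0.44 = 95.34
g^-0.21 = 9.81^-0.21 = 0.6191
D_tc = 0.0459 × 11.87 × 901.6 × 95.34 × 0.6191 = 28990 m
D_f = 1.31 × (28990)^1.11 = 1.176 × 10^5 m
     = 117.6 km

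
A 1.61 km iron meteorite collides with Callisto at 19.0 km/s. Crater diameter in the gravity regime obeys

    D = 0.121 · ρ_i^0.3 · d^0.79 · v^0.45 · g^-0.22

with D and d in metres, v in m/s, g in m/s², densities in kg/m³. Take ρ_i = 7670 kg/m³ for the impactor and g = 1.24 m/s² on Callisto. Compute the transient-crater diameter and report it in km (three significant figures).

In SI units: d = 1610 m, v = 19000 m/s.
ρ_i^0.3 = 7670^0.3 = 14.64
d^0.79 = 1610^0.79 = 341.5
v^0.45 = 19000^0.45 = 84.22
g^-0.22 = 1.24^-0.22 = 0.9538
D = 0.121 × 14.64 × 341.5 × 84.22 × 0.9538 = 48595 m
   = 48.59 km

D ≈ 48.6 km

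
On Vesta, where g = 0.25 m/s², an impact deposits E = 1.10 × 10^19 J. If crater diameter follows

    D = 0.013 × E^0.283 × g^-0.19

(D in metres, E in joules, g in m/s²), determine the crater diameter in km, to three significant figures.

D ≈ 4.14 km

E^0.283 = (1.10 × 10^19)^0.283 = 2.447 × 10^5
g^-0.19 = 0.25^-0.19 = 1.301
D = 0.013 × 2.447 × 10^5 × 1.301 = 4139 m
   = 4.139 km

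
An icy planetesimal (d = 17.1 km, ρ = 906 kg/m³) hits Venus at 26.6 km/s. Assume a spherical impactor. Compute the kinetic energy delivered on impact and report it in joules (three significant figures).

d = 17100 m; v = 26600 m/s.
Mass m = (π/6) ρ d³ = (π/6) × 906 × (17100)³ = 2.372 × 10^15 kg
E = ½ m v² = 0.5 × 2.372 × 10^15 × (26600)² = 8.392 × 10^23 J

E ≈ 8.39 × 10^23 J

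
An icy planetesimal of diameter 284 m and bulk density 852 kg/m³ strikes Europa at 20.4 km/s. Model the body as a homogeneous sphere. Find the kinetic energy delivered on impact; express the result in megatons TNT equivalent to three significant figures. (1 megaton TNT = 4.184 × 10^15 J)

v = 20400 m/s.
Mass m = (π/6) ρ d³ = (π/6) × 852 × (284)³ = 1.022 × 10^10 kg
E = ½ m v² = 0.5 × 1.022 × 10^10 × (20400)² = 2.127 × 10^18 J
   = 2.127 × 10^18 / 4.184×10^15 = 508.4 Mt

E ≈ 508 Mt TNT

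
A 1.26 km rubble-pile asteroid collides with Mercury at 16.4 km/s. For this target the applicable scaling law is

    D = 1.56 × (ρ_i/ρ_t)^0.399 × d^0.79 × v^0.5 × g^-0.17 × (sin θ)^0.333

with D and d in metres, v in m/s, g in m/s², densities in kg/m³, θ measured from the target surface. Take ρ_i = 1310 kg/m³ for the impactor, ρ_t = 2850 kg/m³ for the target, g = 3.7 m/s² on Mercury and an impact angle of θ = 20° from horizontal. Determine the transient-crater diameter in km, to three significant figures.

D ≈ 23.1 km

In SI units: d = 1260 m, v = 16400 m/s.
(ρ_i/ρ_t)^0.399 = (1310/2850)^0.399 = 0.7333
d^0.79 = 1260^0.79 = 281.4
v^0.5 = 16400^0.5 = 128.1
g^-0.17 = 3.7^-0.17 = 0.8006
(sin 20°)^0.333 = 0.3420^0.333 = 0.6996
D = 1.56 × 0.7333 × 281.4 × 128.1 × 0.8006 × 0.6996 = 23096 m
   = 23.10 km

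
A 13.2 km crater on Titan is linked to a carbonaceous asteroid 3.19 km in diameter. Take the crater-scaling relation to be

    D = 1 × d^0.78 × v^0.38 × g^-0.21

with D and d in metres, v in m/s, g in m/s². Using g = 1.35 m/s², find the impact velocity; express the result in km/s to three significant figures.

Rearranging for v: v = [D / (1 · 3190^0.78 · 1.35^-0.21)]^(1/0.38).
D = 13200 m.
3190^0.78 = 540.7
1.35^-0.21 = 0.9389
Denominator = 1 × 540.7 × 0.9389 = 507.7
D / 507.7 = 13200 / 507.7 = 26.00
v = 26.00^(1/0.38) = 26.00^2.6316 = 5292 m/s

v ≈ 5.29 km/s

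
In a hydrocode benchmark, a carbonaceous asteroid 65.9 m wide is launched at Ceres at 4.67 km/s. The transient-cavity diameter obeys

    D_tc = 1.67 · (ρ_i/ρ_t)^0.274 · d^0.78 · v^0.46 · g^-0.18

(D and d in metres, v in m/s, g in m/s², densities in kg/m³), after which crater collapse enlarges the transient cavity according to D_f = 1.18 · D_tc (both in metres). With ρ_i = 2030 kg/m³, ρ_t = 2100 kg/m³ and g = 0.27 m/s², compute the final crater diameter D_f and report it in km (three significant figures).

v = 4670 m/s.
(ρ_i/ρ_t)^0.274 = (2030/2100)^0.274 = 0.9908
d^0.78 = 65.9^0.78 = 26.23
v^0.46 = 4670^0.46 = 48.74
g^-0.18 = 0.27^-0.18 = 1.266
D_tc = 1.67 × 0.9908 × 26.23 × 48.74 × 1.266 = 2678 m
D_f = 1.18 × 2678 = 3160 m
     = 3.160 km

D_f ≈ 3.16 km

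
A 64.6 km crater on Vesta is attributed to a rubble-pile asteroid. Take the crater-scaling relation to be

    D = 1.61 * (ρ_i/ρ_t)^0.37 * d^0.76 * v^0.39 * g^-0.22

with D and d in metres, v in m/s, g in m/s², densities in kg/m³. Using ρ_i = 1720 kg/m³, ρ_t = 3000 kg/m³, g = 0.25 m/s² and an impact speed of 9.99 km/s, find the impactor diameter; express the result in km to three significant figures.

Rearranging for d: d = [D / (1.61 · (1720/3000)^0.37 · 9990^0.39 · 0.25^-0.22)]^(1/0.76).
D = 64600 m.
(1720/3000)^0.37 = 0.8140
9990^0.39 = 36.29
0.25^-0.22 = 1.357
Denominator = 1.61 × 0.8140 × 36.29 × 1.357 = 64.54
D / 64.54 = 64600 / 64.54 = 1001
d = 1001^(1/0.76) = 1001^1.3158 = 8871 m

d ≈ 8.87 km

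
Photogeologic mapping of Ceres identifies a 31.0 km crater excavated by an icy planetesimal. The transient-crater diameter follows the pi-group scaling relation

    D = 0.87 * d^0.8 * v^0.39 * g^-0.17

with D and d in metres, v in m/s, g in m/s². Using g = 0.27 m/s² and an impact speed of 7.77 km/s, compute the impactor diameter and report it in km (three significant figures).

d ≈ 4.70 km

Rearranging for d: d = [D / (0.87 · 7770^0.39 · 0.27^-0.17)]^(1/0.8).
D = 31000 m.
7770^0.39 = 32.91
0.27^-0.17 = 1.249
Denominator = 0.87 × 32.91 × 1.249 = 35.76
D / 35.76 = 31000 / 35.76 = 866.9
d = 866.9^(1/0.8) = 866.9^1.25 = 4704 m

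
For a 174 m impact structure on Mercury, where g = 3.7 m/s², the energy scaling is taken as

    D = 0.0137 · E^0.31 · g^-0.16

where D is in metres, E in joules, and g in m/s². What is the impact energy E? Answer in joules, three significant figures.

E ≈ 3.40 × 10^13 J

Rearranging: E = [D / (0.0137 · g^-0.16)]^(1/0.31).
g^-0.16 = 3.7^-0.16 = 0.8111
D / (0.0137 × 0.8111) = 174 / (0.01111) = 1.566 × 10^4
E = (1.566 × 10^4)^3.2258 = 3.401 × 10^13 J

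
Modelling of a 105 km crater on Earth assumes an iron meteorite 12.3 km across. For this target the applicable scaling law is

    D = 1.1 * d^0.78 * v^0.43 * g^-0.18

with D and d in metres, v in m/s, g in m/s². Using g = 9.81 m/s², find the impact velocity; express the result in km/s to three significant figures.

Rearranging for v: v = [D / (1.1 · 12300^0.78 · 9.81^-0.18)]^(1/0.43).
D = 105000 m.
12300^0.78 = 1549
9.81^-0.18 = 0.6630
Denominator = 1.1 × 1549 × 0.6630 = 1130
D / 1130 = 105000 / 1130 = 92.92
v = 92.92^(1/0.43) = 92.92^2.3256 = 37760 m/s

v ≈ 37.8 km/s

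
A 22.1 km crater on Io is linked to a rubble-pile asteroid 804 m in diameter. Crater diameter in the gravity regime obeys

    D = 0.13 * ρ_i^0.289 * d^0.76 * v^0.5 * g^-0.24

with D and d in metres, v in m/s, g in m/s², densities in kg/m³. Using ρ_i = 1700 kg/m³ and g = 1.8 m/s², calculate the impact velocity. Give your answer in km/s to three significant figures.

v ≈ 20.0 km/s

Rearranging for v: v = [D / (0.13 · 1700^0.289 · 804^0.76 · 1.8^-0.24)]^(1/0.5).
D = 22100 m.
1700^0.289 = 8.582
804^0.76 = 161.4
1.8^-0.24 = 0.8684
Denominator = 0.13 × 8.582 × 161.4 × 0.8684 = 156.4
D / 156.4 = 22100 / 156.4 = 141.3
v = 141.3^(1/0.5) = 141.3^2 = 19966 m/s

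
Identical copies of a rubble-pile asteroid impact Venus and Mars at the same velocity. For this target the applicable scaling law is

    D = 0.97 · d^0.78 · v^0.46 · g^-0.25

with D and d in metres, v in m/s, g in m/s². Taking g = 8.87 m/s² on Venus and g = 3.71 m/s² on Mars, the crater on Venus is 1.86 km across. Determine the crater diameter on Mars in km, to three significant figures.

D ≈ 2.31 km

All impactor-dependent factors cancel in the ratio, leaving D_Mars/D_Venus = (g_Mars/g_Venus)^-0.25.
(3.71/8.87)^-0.25 = 0.4183^-0.25 = 1.243
D_Mars = 1.243 × 1.86 km = 2.31 km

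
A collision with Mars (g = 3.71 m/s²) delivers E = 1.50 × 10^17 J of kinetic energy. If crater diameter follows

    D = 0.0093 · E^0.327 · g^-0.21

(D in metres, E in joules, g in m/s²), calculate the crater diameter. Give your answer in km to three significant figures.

D ≈ 2.92 km

E^0.327 = (1.50 × 10^17)^0.327 = 4.136 × 10^5
g^-0.21 = 3.71^-0.21 = 0.7593
D = 0.0093 × 4.136 × 10^5 × 0.7593 = 2921 m
   = 2.921 km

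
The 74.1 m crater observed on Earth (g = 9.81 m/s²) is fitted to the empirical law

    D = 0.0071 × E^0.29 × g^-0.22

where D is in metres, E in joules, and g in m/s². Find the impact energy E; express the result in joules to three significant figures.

Rearranging: E = [D / (0.0071 · g^-0.22)]^(1/0.29).
g^-0.22 = 9.81^-0.22 = 0.6051
D / (0.0071 × 0.6051) = 74.1 / (4.296 × 10^-3) = 1.725 × 10^4
E = (1.725 × 10^4)^3.4483 = 4.071 × 10^14 J

E ≈ 4.07 × 10^14 J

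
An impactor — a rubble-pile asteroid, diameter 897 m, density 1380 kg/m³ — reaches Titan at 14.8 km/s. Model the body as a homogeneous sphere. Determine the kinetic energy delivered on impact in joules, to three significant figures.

E ≈ 5.71 × 10^19 J

v = 14800 m/s.
Mass m = (π/6) ρ d³ = (π/6) × 1380 × (897)³ = 5.215 × 10^11 kg
E = ½ m v² = 0.5 × 5.215 × 10^11 × (14800)² = 5.711 × 10^19 J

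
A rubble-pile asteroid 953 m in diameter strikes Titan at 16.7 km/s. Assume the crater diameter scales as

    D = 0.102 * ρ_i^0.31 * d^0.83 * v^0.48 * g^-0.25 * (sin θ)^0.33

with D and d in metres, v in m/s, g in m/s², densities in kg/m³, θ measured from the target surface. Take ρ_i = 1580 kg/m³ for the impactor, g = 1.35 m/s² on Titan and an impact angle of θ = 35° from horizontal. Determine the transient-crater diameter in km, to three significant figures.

In SI units: v = 16700 m/s.
ρ_i^0.31 = 1580^0.31 = 9.808
d^0.83 = 953^0.83 = 296.9
v^0.48 = 16700^0.48 = 106.4
g^-0.25 = 1.35^-0.25 = 0.9277
(sin 35°)^0.33 = 0.5736^0.33 = 0.8324
D = 0.102 × 9.808 × 296.9 × 106.4 × 0.9277 × 0.8324 = 24405 m
   = 24.40 km

D ≈ 24.4 km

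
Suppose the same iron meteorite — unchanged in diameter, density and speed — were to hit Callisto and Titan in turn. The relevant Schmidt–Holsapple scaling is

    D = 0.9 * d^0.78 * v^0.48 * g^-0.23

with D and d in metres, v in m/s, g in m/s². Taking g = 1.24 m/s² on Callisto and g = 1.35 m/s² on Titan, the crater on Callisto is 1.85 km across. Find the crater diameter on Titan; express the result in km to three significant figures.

D ≈ 1.81 km

All impactor-dependent factors cancel in the ratio, leaving D_Titan/D_Callisto = (g_Titan/g_Callisto)^-0.23.
(1.35/1.24)^-0.23 = 1.089^-0.23 = 0.9806
D_Titan = 0.9806 × 1.85 km = 1.81 km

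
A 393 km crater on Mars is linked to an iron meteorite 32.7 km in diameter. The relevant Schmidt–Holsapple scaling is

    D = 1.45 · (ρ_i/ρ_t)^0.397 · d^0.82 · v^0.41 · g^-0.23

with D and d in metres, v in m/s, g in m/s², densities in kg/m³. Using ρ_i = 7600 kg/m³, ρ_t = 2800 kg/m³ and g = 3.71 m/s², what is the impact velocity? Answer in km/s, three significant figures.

Rearranging for v: v = [D / (1.45 · (7600/2800)^0.397 · 32700^0.82 · 3.71^-0.23)]^(1/0.41).
D = 393000 m.
(7600/2800)^0.397 = 1.486
32700^0.82 = 5034
3.71^-0.23 = 0.7397
Denominator = 1.45 × 1.486 × 5034 × 0.7397 = 8023
D / 8023 = 393000 / 8023 = 48.98
v = 48.98^(1/0.41) = 48.98^2.439 = 13242 m/s

v ≈ 13.2 km/s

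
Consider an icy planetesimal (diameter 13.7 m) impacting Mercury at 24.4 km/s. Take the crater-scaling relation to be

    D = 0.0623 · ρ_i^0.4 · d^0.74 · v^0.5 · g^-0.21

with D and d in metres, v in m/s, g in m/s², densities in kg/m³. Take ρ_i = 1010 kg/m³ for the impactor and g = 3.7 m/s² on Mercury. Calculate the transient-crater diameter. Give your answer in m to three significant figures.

D ≈ 816 m

In SI units: v = 24400 m/s.
ρ_i^0.4 = 1010^0.4 = 15.91
d^0.74 = 13.7^0.74 = 6.937
v^0.5 = 24400^0.5 = 156.2
g^-0.21 = 3.7^-0.21 = 0.7598
D = 0.0623 × 15.91 × 6.937 × 156.2 × 0.7598 = 816.0 m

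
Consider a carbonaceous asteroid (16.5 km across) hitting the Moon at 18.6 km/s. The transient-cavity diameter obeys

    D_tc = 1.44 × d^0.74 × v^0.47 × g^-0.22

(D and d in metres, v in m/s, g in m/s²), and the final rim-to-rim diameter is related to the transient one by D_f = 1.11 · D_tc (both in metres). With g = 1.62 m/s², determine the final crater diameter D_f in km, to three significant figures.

In SI: d = 16500 m, v = 18600 m/s.
d^0.74 = 16500^0.74 = 1321
v^0.47 = 18600^0.47 = 101.5
g^-0.22 = 1.62^-0.22 = 0.8993
D_tc = 1.44 × 1321 × 101.5 × 0.8993 = 1.736 × 10^5 m
D_f = 1.11 × 1.736 × 10^5 = 1.927 × 10^5 m
     = 192.7 km

D_f ≈ 193 km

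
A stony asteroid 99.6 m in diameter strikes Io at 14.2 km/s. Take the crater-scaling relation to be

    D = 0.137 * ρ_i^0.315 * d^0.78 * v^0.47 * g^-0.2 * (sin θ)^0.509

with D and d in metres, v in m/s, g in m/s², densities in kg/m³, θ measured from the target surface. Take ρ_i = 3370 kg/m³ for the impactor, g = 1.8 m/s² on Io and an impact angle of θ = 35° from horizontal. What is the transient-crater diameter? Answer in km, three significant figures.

D ≈ 3.84 km

In SI units: v = 14200 m/s.
ρ_i^0.315 = 3370^0.315 = 12.92
d^0.78 = 99.6^0.78 = 36.19
v^0.47 = 14200^0.47 = 89.45
g^-0.2 = 1.8^-0.2 = 0.8891
(sin 35°)^0.509 = 0.5736^0.509 = 0.7536
D = 0.137 × 12.92 × 36.19 × 89.45 × 0.8891 × 0.7536 = 3839 m
   = 3.839 km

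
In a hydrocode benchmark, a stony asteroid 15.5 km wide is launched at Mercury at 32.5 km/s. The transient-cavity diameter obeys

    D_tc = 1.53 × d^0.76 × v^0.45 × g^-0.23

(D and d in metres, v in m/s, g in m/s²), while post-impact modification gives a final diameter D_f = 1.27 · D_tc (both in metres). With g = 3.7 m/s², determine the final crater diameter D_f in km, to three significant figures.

D_f ≈ 236 km

In SI: d = 15500 m, v = 32500 m/s.
d^0.76 = 15500^0.76 = 1530
v^0.45 = 32500^0.45 = 107.2
g^-0.23 = 3.7^-0.23 = 0.7401
D_tc = 1.53 × 1530 × 107.2 × 0.7401 = 1.857 × 10^5 m
D_f = 1.27 × 1.857 × 10^5 = 2.358 × 10^5 m
     = 235.8 km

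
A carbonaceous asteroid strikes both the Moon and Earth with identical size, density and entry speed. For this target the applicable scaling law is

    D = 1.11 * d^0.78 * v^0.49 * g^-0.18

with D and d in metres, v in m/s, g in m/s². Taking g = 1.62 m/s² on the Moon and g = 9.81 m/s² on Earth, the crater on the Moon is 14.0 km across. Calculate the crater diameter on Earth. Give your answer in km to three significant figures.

D ≈ 10.1 km

All impactor-dependent factors cancel in the ratio, leaving D_Earth/D_Moon = (g_Earth/g_Moon)^-0.18.
(9.81/1.62)^-0.18 = 6.056^-0.18 = 0.7231
D_Earth = 0.7231 × 14.0 km = 10.1 km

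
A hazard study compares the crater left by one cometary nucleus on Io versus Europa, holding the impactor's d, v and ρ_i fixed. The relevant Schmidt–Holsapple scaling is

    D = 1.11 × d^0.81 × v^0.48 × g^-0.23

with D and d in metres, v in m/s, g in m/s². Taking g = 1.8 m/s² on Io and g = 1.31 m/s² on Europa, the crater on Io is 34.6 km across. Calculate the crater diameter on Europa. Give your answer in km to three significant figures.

All impactor-dependent factors cancel in the ratio, leaving D_Europa/D_Io = (g_Europa/g_Io)^-0.23.
(1.31/1.8)^-0.23 = 0.7278^-0.23 = 1.076
D_Europa = 1.076 × 34.6 km = 37.2 km

D ≈ 37.2 km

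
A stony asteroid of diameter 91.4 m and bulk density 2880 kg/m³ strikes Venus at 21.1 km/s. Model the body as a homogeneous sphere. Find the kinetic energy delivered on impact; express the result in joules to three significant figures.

E ≈ 2.56 × 10^17 J

v = 21100 m/s.
Mass m = (π/6) ρ d³ = (π/6) × 2880 × (91.4)³ = 1.151 × 10^9 kg
E = ½ m v² = 0.5 × 1.151 × 10^9 × (21100)² = 2.562 × 10^17 J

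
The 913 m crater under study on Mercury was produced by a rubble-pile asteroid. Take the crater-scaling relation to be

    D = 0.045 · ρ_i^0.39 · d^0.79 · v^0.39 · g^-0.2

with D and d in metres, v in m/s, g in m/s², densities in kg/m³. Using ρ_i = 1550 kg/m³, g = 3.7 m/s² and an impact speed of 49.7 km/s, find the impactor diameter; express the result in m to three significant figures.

Rearranging for d: d = [D / (0.045 · 1550^0.39 · 49700^0.39 · 3.7^-0.2)]^(1/0.79).
1550^0.39 = 17.55
49700^0.39 = 67.85
3.7^-0.2 = 0.7698
Denominator = 0.045 × 17.55 × 67.85 × 0.7698 = 41.25
D / 41.25 = 913 / 41.25 = 22.13
d = 22.13^(1/0.79) = 22.13^1.2658 = 50.41 m

d ≈ 50.4 m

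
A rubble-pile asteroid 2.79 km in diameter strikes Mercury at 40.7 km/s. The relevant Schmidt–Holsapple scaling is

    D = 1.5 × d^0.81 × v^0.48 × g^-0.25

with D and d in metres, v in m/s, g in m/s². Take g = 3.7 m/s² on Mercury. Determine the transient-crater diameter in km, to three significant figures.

D ≈ 109 km

In SI units: d = 2790 m, v = 40700 m/s.
d^0.81 = 2790^0.81 = 617.9
v^0.48 = 40700^0.48 = 163.2
g^-0.25 = 3.7^-0.25 = 0.7210
D = 1.5 × 617.9 × 163.2 × 0.7210 = 1.091 × 10^5 m
   = 109.1 km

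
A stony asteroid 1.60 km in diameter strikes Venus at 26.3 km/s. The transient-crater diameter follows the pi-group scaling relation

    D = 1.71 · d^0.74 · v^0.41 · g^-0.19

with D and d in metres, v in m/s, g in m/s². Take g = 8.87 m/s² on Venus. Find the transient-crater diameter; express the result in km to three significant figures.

D ≈ 17.2 km

In SI units: d = 1600 m, v = 26300 m/s.
d^0.74 = 1600^0.74 = 235.0
v^0.41 = 26300^0.41 = 64.89
g^-0.19 = 8.87^-0.19 = 0.6605
D = 1.71 × 235.0 × 64.89 × 0.6605 = 17223 m
   = 17.22 km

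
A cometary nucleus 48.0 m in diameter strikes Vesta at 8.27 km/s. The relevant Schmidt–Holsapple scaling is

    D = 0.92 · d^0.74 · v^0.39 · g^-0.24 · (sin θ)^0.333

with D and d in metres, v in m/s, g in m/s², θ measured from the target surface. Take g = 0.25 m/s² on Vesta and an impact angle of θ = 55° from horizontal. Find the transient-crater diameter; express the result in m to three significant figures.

D ≈ 710 m

In SI units: v = 8270 m/s.
d^0.74 = 48^0.74 = 17.54
v^0.39 = 8270^0.39 = 33.72
g^-0.24 = 0.25^-0.24 = 1.395
(sin 55°)^0.333 = 0.8192^0.333 = 0.9357
D = 0.92 × 17.54 × 33.72 × 1.395 × 0.9357 = 710.3 m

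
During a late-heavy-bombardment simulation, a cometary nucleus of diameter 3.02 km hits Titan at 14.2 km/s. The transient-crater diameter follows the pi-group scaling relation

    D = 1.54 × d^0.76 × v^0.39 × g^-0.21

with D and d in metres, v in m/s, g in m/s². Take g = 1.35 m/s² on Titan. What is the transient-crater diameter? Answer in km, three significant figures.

D ≈ 26.6 km

In SI units: d = 3020 m, v = 14200 m/s.
d^0.76 = 3020^0.76 = 441.4
v^0.39 = 14200^0.39 = 41.63
g^-0.21 = 1.35^-0.21 = 0.9389
D = 1.54 × 441.4 × 41.63 × 0.9389 = 26569 m
   = 26.57 km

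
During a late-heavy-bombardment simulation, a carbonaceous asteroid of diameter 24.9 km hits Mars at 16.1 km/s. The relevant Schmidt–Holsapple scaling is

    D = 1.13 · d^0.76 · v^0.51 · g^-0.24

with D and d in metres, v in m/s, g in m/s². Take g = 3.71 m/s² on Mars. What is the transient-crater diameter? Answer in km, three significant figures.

D ≈ 253 km

In SI units: d = 24900 m, v = 16100 m/s.
d^0.76 = 24900^0.76 = 2193
v^0.51 = 16100^0.51 = 139.8
g^-0.24 = 3.71^-0.24 = 0.7300
D = 1.13 × 2193 × 139.8 × 0.7300 = 2.529 × 10^5 m
   = 252.9 km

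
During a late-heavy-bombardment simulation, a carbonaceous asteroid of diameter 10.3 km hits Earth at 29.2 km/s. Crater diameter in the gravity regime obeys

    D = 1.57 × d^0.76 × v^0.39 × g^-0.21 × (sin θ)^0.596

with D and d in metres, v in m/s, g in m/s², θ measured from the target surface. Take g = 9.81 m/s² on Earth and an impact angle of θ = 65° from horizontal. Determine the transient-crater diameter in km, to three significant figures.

In SI units: d = 10300 m, v = 29200 m/s.
d^0.76 = 10300^0.76 = 1121
v^0.39 = 29200^0.39 = 55.14
g^-0.21 = 9.81^-0.21 = 0.6191
(sin 65°)^0.596 = 0.9063^0.596 = 0.9430
D = 1.57 × 1121 × 55.14 × 0.6191 × 0.9430 = 56656 m
   = 56.66 km

D ≈ 56.7 km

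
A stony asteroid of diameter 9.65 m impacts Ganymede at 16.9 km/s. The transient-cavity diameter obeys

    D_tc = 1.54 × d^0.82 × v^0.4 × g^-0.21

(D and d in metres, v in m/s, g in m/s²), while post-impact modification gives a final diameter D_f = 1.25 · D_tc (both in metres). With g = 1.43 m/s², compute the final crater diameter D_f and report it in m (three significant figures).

v = 16900 m/s.
d^0.82 = 9.65^0.82 = 6.417
v^0.4 = 16900^0.4 = 49.11
g^-0.21 = 1.43^-0.21 = 0.9276
D_tc = 1.54 × 6.417 × 49.11 × 0.9276 = 450.2 m
D_f = 1.25 × 450.2 = 562.8 m

D_f ≈ 563 m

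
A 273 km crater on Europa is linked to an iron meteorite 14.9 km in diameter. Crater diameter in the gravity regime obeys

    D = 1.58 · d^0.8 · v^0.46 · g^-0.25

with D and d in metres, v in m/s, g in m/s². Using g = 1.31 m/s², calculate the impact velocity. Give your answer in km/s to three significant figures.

v ≈ 15.6 km/s

Rearranging for v: v = [D / (1.58 · 14900^0.8 · 1.31^-0.25)]^(1/0.46).
D = 273000 m.
14900^0.8 = 2180
1.31^-0.25 = 0.9347
Denominator = 1.58 × 2180 × 0.9347 = 3219
D / 3219 = 273000 / 3219 = 84.81
v = 84.81^(1/0.46) = 84.81^2.1739 = 15569 m/s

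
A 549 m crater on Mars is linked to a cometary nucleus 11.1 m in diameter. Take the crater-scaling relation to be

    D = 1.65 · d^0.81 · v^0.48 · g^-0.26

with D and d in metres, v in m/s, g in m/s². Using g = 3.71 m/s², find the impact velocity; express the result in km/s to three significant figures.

v ≈ 6.29 km/s

Rearranging for v: v = [D / (1.65 · 11.1^0.81 · 3.71^-0.26)]^(1/0.48).
11.1^0.81 = 7.026
3.71^-0.26 = 0.7112
Denominator = 1.65 × 7.026 × 0.7112 = 8.245
D / 8.245 = 549 / 8.245 = 66.59
v = 66.59^(1/0.48) = 66.59^2.0833 = 6291 m/s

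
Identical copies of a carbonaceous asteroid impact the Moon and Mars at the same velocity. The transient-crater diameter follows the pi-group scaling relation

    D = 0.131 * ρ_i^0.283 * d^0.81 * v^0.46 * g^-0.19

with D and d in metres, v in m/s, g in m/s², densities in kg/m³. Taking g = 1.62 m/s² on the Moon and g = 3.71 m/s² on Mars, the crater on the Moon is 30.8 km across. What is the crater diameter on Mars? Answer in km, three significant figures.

D ≈ 26.3 km

All impactor-dependent factors cancel in the ratio, leaving D_Mars/D_Moon = (g_Mars/g_Moon)^-0.19.
(3.71/1.62)^-0.19 = 2.290^-0.19 = 0.8543
D_Mars = 0.8543 × 30.8 km = 26.3 km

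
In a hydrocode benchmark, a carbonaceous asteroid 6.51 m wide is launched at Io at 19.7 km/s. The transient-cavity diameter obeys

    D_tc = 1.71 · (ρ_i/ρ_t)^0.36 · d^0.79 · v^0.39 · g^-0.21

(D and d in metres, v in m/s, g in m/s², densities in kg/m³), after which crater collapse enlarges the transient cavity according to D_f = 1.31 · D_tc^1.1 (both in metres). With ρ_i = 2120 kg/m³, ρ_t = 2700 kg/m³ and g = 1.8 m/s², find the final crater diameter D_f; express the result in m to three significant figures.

D_f ≈ 664 m

v = 19700 m/s.
(ρ_i/ρ_t)^0.36 = (2120/2700)^0.36 = 0.9166
d^0.79 = 6.51^0.79 = 4.393
v^0.39 = 19700^0.39 = 47.30
g^-0.21 = 1.8^-0.21 = 0.8839
D_tc = 1.71 × 0.9166 × 4.393 × 47.30 × 0.8839 = 287.9 m
D_f = 1.31 × (287.9)^1.1 = 664.4 m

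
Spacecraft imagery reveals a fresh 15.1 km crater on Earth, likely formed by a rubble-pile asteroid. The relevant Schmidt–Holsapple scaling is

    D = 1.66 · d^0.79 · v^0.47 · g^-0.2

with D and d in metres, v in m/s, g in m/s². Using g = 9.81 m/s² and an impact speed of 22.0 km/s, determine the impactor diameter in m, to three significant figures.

d ≈ 477 m

Rearranging for d: d = [D / (1.66 · 22000^0.47 · 9.81^-0.2)]^(1/0.79).
D = 15100 m.
22000^0.47 = 109.9
9.81^-0.2 = 0.6334
Denominator = 1.66 × 109.9 × 0.6334 = 115.6
D / 115.6 = 15100 / 115.6 = 130.6
d = 130.6^(1/0.79) = 130.6^1.2658 = 476.8 m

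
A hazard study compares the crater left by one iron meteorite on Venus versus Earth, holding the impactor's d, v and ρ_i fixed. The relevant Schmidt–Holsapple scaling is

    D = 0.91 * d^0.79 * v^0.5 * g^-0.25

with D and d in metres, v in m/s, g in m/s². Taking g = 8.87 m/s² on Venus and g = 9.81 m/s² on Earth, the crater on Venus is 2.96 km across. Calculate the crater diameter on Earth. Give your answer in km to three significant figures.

D ≈ 2.89 km

All impactor-dependent factors cancel in the ratio, leaving D_Earth/D_Venus = (g_Earth/g_Venus)^-0.25.
(9.81/8.87)^-0.25 = 1.106^-0.25 = 0.9751
D_Earth = 0.9751 × 2.96 km = 2.89 km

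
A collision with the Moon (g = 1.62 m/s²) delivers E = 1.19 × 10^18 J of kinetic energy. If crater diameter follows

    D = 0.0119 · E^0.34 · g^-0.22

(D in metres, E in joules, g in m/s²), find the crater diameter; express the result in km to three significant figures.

E^0.34 = (1.19 × 10^18)^0.34 = 1.399 × 10^6
g^-0.22 = 1.62^-0.22 = 0.8993
D = 0.0119 × 1.399 × 10^6 × 0.8993 = 14972 m
   = 14.97 km

D ≈ 15.0 km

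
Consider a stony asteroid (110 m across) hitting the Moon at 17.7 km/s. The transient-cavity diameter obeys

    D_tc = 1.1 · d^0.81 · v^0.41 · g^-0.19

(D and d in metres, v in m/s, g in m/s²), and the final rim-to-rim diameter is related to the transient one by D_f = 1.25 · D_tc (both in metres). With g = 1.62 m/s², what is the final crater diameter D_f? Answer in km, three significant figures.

D_f ≈ 3.12 km

v = 17700 m/s.
d^0.81 = 110^0.81 = 45.03
v^0.41 = 17700^0.41 = 55.17
g^-0.19 = 1.62^-0.19 = 0.9124
D_tc = 1.1 × 45.03 × 55.17 × 0.9124 = 2493 m
D_f = 1.25 × 2493 = 3116 m
     = 3.116 km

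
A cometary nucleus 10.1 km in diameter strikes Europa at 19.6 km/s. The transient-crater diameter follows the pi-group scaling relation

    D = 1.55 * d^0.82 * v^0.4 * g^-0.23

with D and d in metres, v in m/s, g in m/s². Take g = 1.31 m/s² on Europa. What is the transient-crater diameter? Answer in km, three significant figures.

In SI units: d = 10100 m, v = 19600 m/s.
d^0.82 = 10100^0.82 = 1921
v^0.4 = 19600^0.4 = 52.11
g^-0.23 = 1.31^-0.23 = 0.9398
D = 1.55 × 1921 × 52.11 × 0.9398 = 1.458 × 10^5 m
   = 145.8 km

D ≈ 146 km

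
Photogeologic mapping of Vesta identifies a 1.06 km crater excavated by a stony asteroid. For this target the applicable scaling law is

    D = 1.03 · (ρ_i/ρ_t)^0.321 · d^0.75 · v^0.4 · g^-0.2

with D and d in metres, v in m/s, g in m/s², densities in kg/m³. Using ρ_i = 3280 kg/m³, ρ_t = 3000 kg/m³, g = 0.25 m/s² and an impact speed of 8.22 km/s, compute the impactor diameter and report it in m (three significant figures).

d ≈ 56.4 m

Rearranging for d: d = [D / (1.03 · (3280/3000)^0.321 · 8220^0.4 · 0.25^-0.2)]^(1/0.75).
D = 1060 m.
(3280/3000)^0.321 = 1.029
8220^0.4 = 36.81
0.25^-0.2 = 1.320
Denominator = 1.03 × 1.029 × 36.81 × 1.320 = 51.50
D / 51.50 = 1060 / 51.50 = 20.58
d = 20.58^(1/0.75) = 20.58^1.3333 = 56.39 m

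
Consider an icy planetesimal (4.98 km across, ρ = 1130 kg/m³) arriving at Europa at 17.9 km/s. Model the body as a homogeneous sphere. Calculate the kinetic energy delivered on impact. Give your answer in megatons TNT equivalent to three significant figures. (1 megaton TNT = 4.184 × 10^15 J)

E ≈ 2.80 × 10^6 Mt TNT

d = 4980 m; v = 17900 m/s.
Mass m = (π/6) ρ d³ = (π/6) × 1130 × (4980)³ = 7.307 × 10^13 kg
E = ½ m v² = 0.5 × 7.307 × 10^13 × (17900)² = 1.171 × 10^22 J
   = 1.171 × 10^22 / 4.184×10^15 = 2.799 × 10^6 Mt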